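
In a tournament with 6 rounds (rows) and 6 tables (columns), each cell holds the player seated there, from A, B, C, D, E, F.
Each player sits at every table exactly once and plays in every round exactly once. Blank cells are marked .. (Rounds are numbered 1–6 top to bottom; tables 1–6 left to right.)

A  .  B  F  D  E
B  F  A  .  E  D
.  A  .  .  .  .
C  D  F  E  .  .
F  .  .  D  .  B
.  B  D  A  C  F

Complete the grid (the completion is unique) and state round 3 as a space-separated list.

Round 3, table 6: round 3 has {A} and table 6 has {B, D, E, F}, leaving only C.
Round 3, table 3: round 3 has {A, C} and table 3 has {A, B, D, F}, leaving only E.
Round 3, table 1: round 3 has {A, C, E} and table 1 has {A, B, C, F}, leaving only D.
Round 3, table 4: round 3 has {A, C, D, E} and table 4 has {A, D, E, F}, leaving only B.
Round 3, table 5: round 3 has {A, B, C, D, E} and table 5 has {C, D, E}, leaving only F.
So round 3 reads: D A E B F C.

D A E B F C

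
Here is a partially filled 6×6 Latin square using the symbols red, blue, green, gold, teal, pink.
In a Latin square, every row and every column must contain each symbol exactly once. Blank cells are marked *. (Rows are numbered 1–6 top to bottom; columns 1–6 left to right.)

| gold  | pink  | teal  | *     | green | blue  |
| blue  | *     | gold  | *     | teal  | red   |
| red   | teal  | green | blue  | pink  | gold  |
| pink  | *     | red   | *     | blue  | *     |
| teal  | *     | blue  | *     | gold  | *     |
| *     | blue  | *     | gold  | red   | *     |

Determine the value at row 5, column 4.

Row 1, column 4: row 1 has {blue, green, gold, teal, pink} and column 4 has {blue, gold}, leaving only red.
Row 2, column 2: row 2 has {red, blue, gold, teal} and column 2 has {blue, teal, pink}, leaving only green.
Row 2, column 4: row 2 has {red, blue, green, gold, teal} and column 4 has {red, blue, gold}, leaving only pink.
Row 5 already has {blue, gold, teal} and column 4 already has {red, blue, gold, pink}, so row 5, column 4 must be green.

green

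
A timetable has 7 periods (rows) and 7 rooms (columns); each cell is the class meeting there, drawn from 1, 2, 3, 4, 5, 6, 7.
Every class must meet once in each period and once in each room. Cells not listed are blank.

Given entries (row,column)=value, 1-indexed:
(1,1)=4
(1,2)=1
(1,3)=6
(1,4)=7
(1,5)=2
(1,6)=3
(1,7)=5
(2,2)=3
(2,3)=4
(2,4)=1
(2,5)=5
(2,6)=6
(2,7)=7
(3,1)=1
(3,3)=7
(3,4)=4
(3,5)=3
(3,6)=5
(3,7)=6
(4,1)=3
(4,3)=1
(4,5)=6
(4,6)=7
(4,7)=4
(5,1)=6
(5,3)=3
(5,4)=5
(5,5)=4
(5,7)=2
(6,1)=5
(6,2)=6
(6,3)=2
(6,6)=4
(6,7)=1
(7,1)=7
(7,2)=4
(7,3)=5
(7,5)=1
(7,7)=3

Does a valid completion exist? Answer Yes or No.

Yes

No period or room among the givens repeats a symbol, and propagating forced cells runs into no contradiction.
One valid completion exists (for instance, 4 1 6 7 2 3 5 / 2 3 4 1 5 6 7 / 1 2 7 4 3 5 6 / 3 5 1 2 6 7 4 / 6 7 3 5 4 1 2 / 5 6 2 3 7 4 1 / 7 4 5 6 1 2 3).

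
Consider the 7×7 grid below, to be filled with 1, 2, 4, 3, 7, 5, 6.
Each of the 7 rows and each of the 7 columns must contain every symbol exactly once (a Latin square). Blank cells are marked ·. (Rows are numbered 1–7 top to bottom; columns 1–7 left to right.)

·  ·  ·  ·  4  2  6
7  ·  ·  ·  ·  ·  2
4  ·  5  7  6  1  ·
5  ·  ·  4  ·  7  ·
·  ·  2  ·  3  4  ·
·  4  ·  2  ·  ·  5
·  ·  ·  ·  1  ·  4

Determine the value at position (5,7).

Row 2, column 5: row 2 has {2, 7} and column 5 has {1, 4, 3, 6}, leaving only 5.
Row 3, column 7: row 3 has {1, 4, 7, 5, 6} and column 7 has {2, 4, 5, 6}, leaving only 3.
Row 3, column 2: row 3 has {1, 4, 3, 7, 5, 6} and column 2 has {4}, leaving only 2.
Row 4, column 5: row 4 has {4, 7, 5} and column 5 has {1, 4, 3, 5, 6}, leaving only 2.
Row 4, column 7: row 4 has {2, 4, 7, 5} and column 7 has {2, 4, 3, 5, 6}, leaving only 1.
Row 5 already has {2, 4, 3} and column 7 already has {1, 2, 4, 3, 5, 6}, so row 5, column 7 must be 7.

7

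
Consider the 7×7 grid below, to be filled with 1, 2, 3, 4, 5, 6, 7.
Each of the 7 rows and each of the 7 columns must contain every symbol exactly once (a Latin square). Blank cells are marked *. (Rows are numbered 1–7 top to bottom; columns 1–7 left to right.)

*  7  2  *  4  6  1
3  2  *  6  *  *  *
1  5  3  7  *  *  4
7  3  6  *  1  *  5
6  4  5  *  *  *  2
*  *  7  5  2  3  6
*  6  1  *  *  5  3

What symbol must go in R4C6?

4

Row 1, column 1: row 1 has {1, 2, 4, 6, 7} and column 1 has {1, 3, 6, 7}, leaving only 5.
Row 1, column 4: row 1 has {1, 2, 4, 5, 6, 7} and column 4 has {5, 6, 7}, leaving only 3.
Row 2, column 3: row 2 has {2, 3, 6} and column 3 has {1, 2, 3, 5, 6, 7}, leaving only 4.
Row 2, column 7: row 2 has {2, 3, 4, 6} and column 7 has {1, 2, 3, 4, 5, 6}, leaving only 7.
Row 2, column 5: row 2 has {2, 3, 4, 6, 7} and column 5 has {1, 2, 4}, leaving only 5.
Row 2, column 6: row 2 has {2, 3, 4, 5, 6, 7} and column 6 has {3, 5, 6}, leaving only 1.
Row 3, column 5: row 3 has {1, 3, 4, 5, 7} and column 5 has {1, 2, 4, 5}, leaving only 6.
Row 3, column 6: row 3 has {1, 3, 4, 5, 6, 7} and column 6 has {1, 3, 5, 6}, leaving only 2.
Row 4 already has {1, 3, 5, 6, 7} and column 6 already has {1, 2, 3, 5, 6}, so row 4, column 6 must be 4.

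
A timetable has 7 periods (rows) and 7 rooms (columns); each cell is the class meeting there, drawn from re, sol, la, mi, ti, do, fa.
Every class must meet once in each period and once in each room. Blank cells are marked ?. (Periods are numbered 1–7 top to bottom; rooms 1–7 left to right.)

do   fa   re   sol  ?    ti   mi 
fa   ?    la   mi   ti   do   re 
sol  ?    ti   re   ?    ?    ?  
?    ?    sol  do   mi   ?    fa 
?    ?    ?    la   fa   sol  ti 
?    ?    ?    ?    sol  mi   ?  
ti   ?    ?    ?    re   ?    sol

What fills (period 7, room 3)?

mi

Period 1, room 5: period 1 has {re, sol, mi, ti, do, fa} and room 5 has {re, sol, mi, ti, fa}, leaving only la.
Period 2, room 2: period 2 has {re, la, mi, ti, do, fa} and room 2 has {fa}, leaving only sol.
Period 3, room 5: period 3 has {re, sol, ti} and room 5 has {re, sol, la, mi, ti, fa}, leaving only do.
Period 3, room 7: period 3 has {re, sol, ti, do} and room 7 has {re, sol, mi, ti, fa}, leaving only la.
Period 3, room 2: period 3 has {re, sol, la, ti, do} and room 2 has {sol, fa}, leaving only mi.
Period 3, room 6: period 3 has {re, sol, la, mi, ti, do} and room 6 has {sol, mi, ti, do}, leaving only fa.
Period 6, room 7: period 6 has {sol, mi} and room 7 has {re, sol, la, mi, ti, fa}, leaving only do.
Period 6, room 3: period 6 has {sol, mi, do} and room 3 has {re, sol, la, ti}, leaving only fa.
Period 6, room 4: period 6 has {sol, mi, do, fa} and room 4 has {re, sol, la, mi, do}, leaving only ti.
Period 7, room 4: period 7 has {re, sol, ti} and room 4 has {re, sol, la, mi, ti, do}, leaving only fa.
Period 7, room 6: period 7 has {re, sol, ti, fa} and room 6 has {sol, mi, ti, do, fa}, leaving only la.
Period 4, room 6: period 4 has {sol, mi, do, fa} and room 6 has {sol, la, mi, ti, do, fa}, leaving only re.
Period 4, room 1: period 4 has {re, sol, mi, do, fa} and room 1 has {sol, ti, do, fa}, leaving only la.
Period 4, room 2: period 4 has {re, sol, la, mi, do, fa} and room 2 has {sol, mi, fa}, leaving only ti.
Period 6, room 1: period 6 has {sol, mi, ti, do, fa} and room 1 has {sol, la, ti, do, fa}, leaving only re.
Period 5, room 1: period 5 has {sol, la, ti, fa} and room 1 has {re, sol, la, ti, do, fa}, leaving only mi.
Period 5, room 3: period 5 has {sol, la, mi, ti, fa} and room 3 has {re, sol, la, ti, fa}, leaving only do.
Period 7 already has {re, sol, la, ti, fa} and room 3 already has {re, sol, la, ti, do, fa}, so period 7, room 3 must be mi.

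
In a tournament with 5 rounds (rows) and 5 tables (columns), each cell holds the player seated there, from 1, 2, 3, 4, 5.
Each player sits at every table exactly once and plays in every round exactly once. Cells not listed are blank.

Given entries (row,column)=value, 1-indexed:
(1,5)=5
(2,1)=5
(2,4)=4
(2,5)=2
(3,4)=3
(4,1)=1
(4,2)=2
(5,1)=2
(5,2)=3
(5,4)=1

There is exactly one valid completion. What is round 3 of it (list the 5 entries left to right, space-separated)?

Round 3, table 1: round 3 has {3} and table 1 has {1, 2, 5}, leaving only 4.
Round 3, table 5: round 3 has {3, 4} and table 5 has {2, 5}, leaving only 1.
Round 3, table 2: round 3 has {1, 3, 4} and table 2 has {2, 3}, leaving only 5.
Round 3, table 3: round 3 has {1, 3, 4, 5} and table 3 has {}, leaving only 2.
So round 3 reads: 4 5 2 3 1.

4 5 2 3 1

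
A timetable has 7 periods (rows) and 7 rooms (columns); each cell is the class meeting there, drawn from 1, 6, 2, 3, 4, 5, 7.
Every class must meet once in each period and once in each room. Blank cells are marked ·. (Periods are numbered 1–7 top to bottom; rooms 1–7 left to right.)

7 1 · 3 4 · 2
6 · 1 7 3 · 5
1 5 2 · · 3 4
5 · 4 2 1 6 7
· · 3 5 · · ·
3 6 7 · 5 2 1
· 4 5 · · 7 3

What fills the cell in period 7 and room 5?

Period 1, room 3: period 1 has {1, 2, 3, 4, 7} and room 3 has {1, 2, 3, 4, 5, 7}, leaving only 6.
Period 1, room 6: period 1 has {1, 6, 2, 3, 4, 7} and room 6 has {6, 2, 3, 7}, leaving only 5.
Period 2, room 2: period 2 has {1, 6, 3, 5, 7} and room 2 has {1, 6, 4, 5}, leaving only 2.
Period 2, room 6: period 2 has {1, 6, 2, 3, 5, 7} and room 6 has {6, 2, 3, 5, 7}, leaving only 4.
Period 3, room 4: period 3 has {1, 2, 3, 4, 5} and room 4 has {2, 3, 5, 7}, leaving only 6.
Period 3, room 5: period 3 has {1, 6, 2, 3, 4, 5} and room 5 has {1, 3, 4, 5}, leaving only 7.
Period 4, room 2: period 4 has {1, 6, 2, 4, 5, 7} and room 2 has {1, 6, 2, 4, 5}, leaving only 3.
Period 5, room 2: period 5 has {3, 5} and room 2 has {1, 6, 2, 3, 4, 5}, leaving only 7.
Period 5, room 6: period 5 has {3, 5, 7} and room 6 has {6, 2, 3, 4, 5, 7}, leaving only 1.
Period 5, room 7: period 5 has {1, 3, 5, 7} and room 7 has {1, 2, 3, 4, 5, 7}, leaving only 6.
Period 5, room 5: period 5 has {1, 6, 3, 5, 7} and room 5 has {1, 3, 4, 5, 7}, leaving only 2.
Period 7 already has {3, 4, 5, 7} and room 5 already has {1, 2, 3, 4, 5, 7}, so period 7, room 5 must be 6.

6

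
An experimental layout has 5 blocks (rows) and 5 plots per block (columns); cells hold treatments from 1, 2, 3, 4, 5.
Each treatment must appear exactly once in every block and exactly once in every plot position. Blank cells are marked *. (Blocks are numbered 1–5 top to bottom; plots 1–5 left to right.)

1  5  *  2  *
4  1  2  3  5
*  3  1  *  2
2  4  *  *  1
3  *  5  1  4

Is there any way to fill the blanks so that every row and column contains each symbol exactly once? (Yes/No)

Yes

No block or plot among the givens repeats a symbol, and propagating forced cells runs into no contradiction.
One valid completion exists (for instance, 1 5 4 2 3 / 4 1 2 3 5 / 5 3 1 4 2 / 2 4 3 5 1 / 3 2 5 1 4).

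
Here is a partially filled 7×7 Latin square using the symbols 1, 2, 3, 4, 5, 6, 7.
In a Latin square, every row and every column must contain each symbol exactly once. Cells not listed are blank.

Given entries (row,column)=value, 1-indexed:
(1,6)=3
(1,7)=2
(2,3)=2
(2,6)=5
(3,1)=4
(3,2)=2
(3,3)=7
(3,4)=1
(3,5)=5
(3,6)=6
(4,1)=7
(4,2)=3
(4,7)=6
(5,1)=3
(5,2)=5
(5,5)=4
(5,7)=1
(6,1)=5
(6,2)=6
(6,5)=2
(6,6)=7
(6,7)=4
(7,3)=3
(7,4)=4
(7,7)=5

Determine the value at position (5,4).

7

Row 3, column 7: row 3 has {1, 2, 4, 5, 6, 7} and column 7 has {1, 2, 4, 5, 6}, leaving only 3.
Row 2, column 7: row 2 has {2, 5} and column 7 has {1, 2, 3, 4, 5, 6}, leaving only 7.
Row 4, column 5: row 4 has {3, 6, 7} and column 5 has {2, 4, 5}, leaving only 1.
Row 5, column 3: row 5 has {1, 3, 4, 5} and column 3 has {2, 3, 7}, leaving only 6.
Row 5, column 6: row 5 has {1, 3, 4, 5, 6} and column 6 has {3, 5, 6, 7}, leaving only 2.
Row 5 already has {1, 2, 3, 4, 5, 6} and column 4 already has {1, 4}, so row 5, column 4 must be 7.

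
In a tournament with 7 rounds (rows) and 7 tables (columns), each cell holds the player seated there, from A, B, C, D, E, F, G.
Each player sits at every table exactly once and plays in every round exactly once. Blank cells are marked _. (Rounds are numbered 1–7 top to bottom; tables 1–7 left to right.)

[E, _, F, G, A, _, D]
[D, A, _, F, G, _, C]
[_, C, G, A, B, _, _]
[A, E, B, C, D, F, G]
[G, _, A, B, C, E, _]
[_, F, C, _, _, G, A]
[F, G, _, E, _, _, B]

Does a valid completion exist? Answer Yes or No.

Round 3, table 1: round 3 together with table 1 already contain {A, B, C, D, E, F, G} — every symbol — so nothing can go there. The grid has no valid completion.

No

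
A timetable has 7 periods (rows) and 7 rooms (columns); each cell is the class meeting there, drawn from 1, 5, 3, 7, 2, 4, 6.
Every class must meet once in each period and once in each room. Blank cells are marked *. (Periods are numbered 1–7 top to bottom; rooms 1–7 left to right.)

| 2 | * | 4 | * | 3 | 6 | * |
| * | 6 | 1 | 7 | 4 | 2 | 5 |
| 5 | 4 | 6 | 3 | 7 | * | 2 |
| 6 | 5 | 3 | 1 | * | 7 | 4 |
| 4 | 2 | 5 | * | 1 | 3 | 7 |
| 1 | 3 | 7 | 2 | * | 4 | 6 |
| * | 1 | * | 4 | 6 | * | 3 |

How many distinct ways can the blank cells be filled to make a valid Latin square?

1

Period 1, room 2: eliminating its period and room leaves {7}.
Period 1, room 4: eliminating its period and room leaves {5}.
Period 1, room 7: eliminating its period and room leaves {1}.
Period 2, room 1: eliminating its period and room leaves {3}.
Period 3, room 6: eliminating its period and room leaves {1}.
Period 4, room 5: eliminating its period and room leaves {2}.
Period 5, room 4: eliminating its period and room leaves {6}.
Period 6, room 5: eliminating its period and room leaves {5}.
Period 7, room 1: eliminating its period and room leaves {7}.
Period 7, room 3: eliminating its period and room leaves {2}.
Period 7, room 6: eliminating its period and room leaves {5}.
Only one assignment across all blanks avoids any period or room repeat, giving 1 completion.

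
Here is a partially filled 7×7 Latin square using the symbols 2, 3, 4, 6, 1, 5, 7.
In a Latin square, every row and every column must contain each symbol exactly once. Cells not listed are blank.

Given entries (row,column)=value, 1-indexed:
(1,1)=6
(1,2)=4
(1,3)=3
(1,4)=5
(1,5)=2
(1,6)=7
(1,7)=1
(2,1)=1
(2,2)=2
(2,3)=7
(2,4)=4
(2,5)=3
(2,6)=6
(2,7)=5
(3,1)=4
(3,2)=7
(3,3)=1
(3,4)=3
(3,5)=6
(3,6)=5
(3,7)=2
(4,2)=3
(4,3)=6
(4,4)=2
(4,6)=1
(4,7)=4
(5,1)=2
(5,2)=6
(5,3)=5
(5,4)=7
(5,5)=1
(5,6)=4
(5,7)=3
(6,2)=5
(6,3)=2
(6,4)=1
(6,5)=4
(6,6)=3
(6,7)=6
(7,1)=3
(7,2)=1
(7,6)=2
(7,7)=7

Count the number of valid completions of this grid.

Row 4, column 1: eliminating its row and column leaves {5, 7}.
Row 4, column 5: eliminating its row and column leaves {5, 7}.
Row 6, column 1: eliminating its row and column leaves {7}.
Row 7, column 3: eliminating its row and column leaves {4}.
Row 7, column 4: eliminating its row and column leaves {6}.
Row 7, column 5: eliminating its row and column leaves {5}.
Only one assignment across all blanks avoids any row or column repeat, giving 1 completion.

1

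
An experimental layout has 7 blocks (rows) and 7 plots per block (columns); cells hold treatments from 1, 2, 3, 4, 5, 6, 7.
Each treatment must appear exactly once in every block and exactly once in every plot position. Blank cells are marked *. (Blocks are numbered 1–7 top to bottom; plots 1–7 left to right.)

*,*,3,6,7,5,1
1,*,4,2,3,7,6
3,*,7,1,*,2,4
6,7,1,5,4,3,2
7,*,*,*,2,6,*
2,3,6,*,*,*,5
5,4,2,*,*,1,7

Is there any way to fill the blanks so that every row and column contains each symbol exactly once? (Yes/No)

No block or plot among the givens repeats a symbol, and propagating forced cells runs into no contradiction.
One valid completion exists (for instance, 4 2 3 6 7 5 1 / 1 5 4 2 3 7 6 / 3 6 7 1 5 2 4 / 6 7 1 5 4 3 2 / 7 1 5 4 2 6 3 / 2 3 6 7 1 4 5 / 5 4 2 3 6 1 7).

Yes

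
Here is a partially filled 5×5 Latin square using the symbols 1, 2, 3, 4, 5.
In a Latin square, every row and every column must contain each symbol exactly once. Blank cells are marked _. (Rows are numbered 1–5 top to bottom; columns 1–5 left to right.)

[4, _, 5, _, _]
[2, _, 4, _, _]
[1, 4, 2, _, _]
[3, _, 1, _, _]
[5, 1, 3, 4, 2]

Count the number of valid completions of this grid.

Row 1, column 2: eliminating its row and column leaves {2, 3}.
Row 1, column 4: eliminating its row and column leaves {1, 2, 3}.
Row 1, column 5: eliminating its row and column leaves {1, 3}.
Row 2, column 2: eliminating its row and column leaves {3, 5}.
Row 2, column 4: eliminating its row and column leaves {1, 3, 5}.
Row 2, column 5: eliminating its row and column leaves {1, 3, 5}.
Row 3, column 4: eliminating its row and column leaves {3, 5}.
Row 3, column 5: eliminating its row and column leaves {3, 5}.
Row 4, column 2: eliminating its row and column leaves {2, 5}.
Row 4, column 4: eliminating its row and column leaves {2, 5}.
Row 4, column 5: eliminating its row and column leaves {4, 5}.
Enumerating the assignments across these blanks that avoid any row or column repeat gives 3 completions.

3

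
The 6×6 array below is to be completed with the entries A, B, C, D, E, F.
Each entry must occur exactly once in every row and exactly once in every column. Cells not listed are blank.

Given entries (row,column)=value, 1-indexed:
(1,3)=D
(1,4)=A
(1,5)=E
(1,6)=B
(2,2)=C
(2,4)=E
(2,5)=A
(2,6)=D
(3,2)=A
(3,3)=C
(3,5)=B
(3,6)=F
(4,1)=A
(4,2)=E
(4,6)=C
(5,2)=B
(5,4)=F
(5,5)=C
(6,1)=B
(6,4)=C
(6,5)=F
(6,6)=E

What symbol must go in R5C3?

Row 1, column 2: row 1 has {A, B, D, E} and column 2 has {A, B, C, E}, leaving only F.
Row 1, column 1: row 1 has {A, B, D, E, F} and column 1 has {A, B}, leaving only C.
Row 2, column 1: row 2 has {A, C, D, E} and column 1 has {A, B, C}, leaving only F.
Row 2, column 3: row 2 has {A, C, D, E, F} and column 3 has {C, D}, leaving only B.
Row 3, column 4: row 3 has {A, B, C, F} and column 4 has {A, C, E, F}, leaving only D.
Row 3, column 1: row 3 has {A, B, C, D, F} and column 1 has {A, B, C, F}, leaving only E.
Row 4, column 3: row 4 has {A, C, E} and column 3 has {B, C, D}, leaving only F.
Row 4, column 4: row 4 has {A, C, E, F} and column 4 has {A, C, D, E, F}, leaving only B.
Row 4, column 5: row 4 has {A, B, C, E, F} and column 5 has {A, B, C, E, F}, leaving only D.
Row 5, column 1: row 5 has {B, C, F} and column 1 has {A, B, C, E, F}, leaving only D.
Row 5, column 6: row 5 has {B, C, D, F} and column 6 has {B, C, D, E, F}, leaving only A.
Row 5 already has {A, B, C, D, F} and column 3 already has {B, C, D, F}, so row 5, column 3 must be E.

E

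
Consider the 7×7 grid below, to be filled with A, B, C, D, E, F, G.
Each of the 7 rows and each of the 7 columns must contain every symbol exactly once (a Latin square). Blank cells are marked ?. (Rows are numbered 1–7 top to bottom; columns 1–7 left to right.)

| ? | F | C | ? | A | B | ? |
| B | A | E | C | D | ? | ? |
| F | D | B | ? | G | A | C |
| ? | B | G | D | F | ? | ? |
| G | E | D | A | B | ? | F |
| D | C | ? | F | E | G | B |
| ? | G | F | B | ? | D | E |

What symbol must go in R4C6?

Row 1, column 1: row 1 has {A, B, C, F} and column 1 has {B, D, F, G}, leaving only E.
Row 1, column 4: row 1 has {A, B, C, E, F} and column 4 has {A, B, C, D, F}, leaving only G.
Row 1, column 7: row 1 has {A, B, C, E, F, G} and column 7 has {B, C, E, F}, leaving only D.
Row 2, column 6: row 2 has {A, B, C, D, E} and column 6 has {A, B, D, G}, leaving only F.
Row 2, column 7: row 2 has {A, B, C, D, E, F} and column 7 has {B, C, D, E, F}, leaving only G.
Row 3, column 4: row 3 has {A, B, C, D, F, G} and column 4 has {A, B, C, D, F, G}, leaving only E.
Row 4, column 7: row 4 has {B, D, F, G} and column 7 has {B, C, D, E, F, G}, leaving only A.
Row 4, column 1: row 4 has {A, B, D, F, G} and column 1 has {B, D, E, F, G}, leaving only C.
Row 4 already has {A, B, C, D, F, G} and column 6 already has {A, B, D, F, G}, so row 4, column 6 must be E.

E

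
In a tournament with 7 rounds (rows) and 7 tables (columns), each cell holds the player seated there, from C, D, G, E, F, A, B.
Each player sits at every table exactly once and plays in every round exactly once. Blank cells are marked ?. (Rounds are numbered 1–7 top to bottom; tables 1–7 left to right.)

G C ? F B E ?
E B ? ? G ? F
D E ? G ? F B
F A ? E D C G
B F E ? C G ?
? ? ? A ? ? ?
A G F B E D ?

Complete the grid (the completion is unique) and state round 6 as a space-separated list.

Round 6, table 1: round 6 has {A} and table 1 has {D, G, E, F, A, B}, leaving only C.
Round 6, table 2: round 6 has {C, A} and table 2 has {C, G, E, F, A, B}, leaving only D.
Round 6, table 5: round 6 has {C, D, A} and table 5 has {C, D, G, E, B}, leaving only F.
Round 6, table 6: round 6 has {C, D, F, A} and table 6 has {C, D, G, E, F}, leaving only B.
Round 6, table 3: round 6 has {C, D, F, A, B} and table 3 has {E, F}, leaving only G.
Round 6, table 7: round 6 has {C, D, G, F, A, B} and table 7 has {G, F, B}, leaving only E.
So round 6 reads: C D G A F B E.

C D G A F B E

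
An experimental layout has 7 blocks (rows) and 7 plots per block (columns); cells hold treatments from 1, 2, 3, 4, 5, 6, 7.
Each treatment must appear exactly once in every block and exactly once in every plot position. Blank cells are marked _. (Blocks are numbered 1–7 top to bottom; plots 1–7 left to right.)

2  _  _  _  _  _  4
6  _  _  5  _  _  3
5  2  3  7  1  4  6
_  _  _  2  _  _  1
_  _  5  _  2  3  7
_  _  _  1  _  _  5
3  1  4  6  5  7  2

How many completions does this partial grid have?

Block 1, plot 2: eliminating its block and plot leaves {3, 5, 6, 7}.
Block 1, plot 3: eliminating its block and plot leaves {1, 6, 7}.
Block 1, plot 4: eliminating its block and plot leaves {3}.
Block 1, plot 5: eliminating its block and plot leaves {3, 6, 7}.
Block 1, plot 6: eliminating its block and plot leaves {1, 5, 6}.
Block 2, plot 2: eliminating its block and plot leaves {4, 7}.
Block 2, plot 3: eliminating its block and plot leaves {1, 2, 7}.
Block 2, plot 5: eliminating its block and plot leaves {4, 7}.
Block 2, plot 6: eliminating its block and plot leaves {1, 2}.
Block 4, plot 1: eliminating its block and plot leaves {4, 7}.
Block 4, plot 2: eliminating its block and plot leaves {3, 4, 5, 6, 7}.
Block 4, plot 3: eliminating its block and plot leaves {6, 7}.
Block 4, plot 5: eliminating its block and plot leaves {3, 4, 6, 7}.
Block 4, plot 6: eliminating its block and plot leaves {5, 6}.
Block 5, plot 1: eliminating its block and plot leaves {1, 4}.
Block 5, plot 2: eliminating its block and plot leaves {4, 6}.
Block 5, plot 4: eliminating its block and plot leaves {4}.
Block 6, plot 1: eliminating its block and plot leaves {4, 7}.
Block 6, plot 2: eliminating its block and plot leaves {3, 4, 6, 7}.
Block 6, plot 3: eliminating its block and plot leaves {2, 6, 7}.
Block 6, plot 5: eliminating its block and plot leaves {3, 4, 6, 7}.
Block 6, plot 6: eliminating its block and plot leaves {2, 6}.
Enumerating the assignments across these blanks that avoid any block or plot repeat gives 8 completions.

8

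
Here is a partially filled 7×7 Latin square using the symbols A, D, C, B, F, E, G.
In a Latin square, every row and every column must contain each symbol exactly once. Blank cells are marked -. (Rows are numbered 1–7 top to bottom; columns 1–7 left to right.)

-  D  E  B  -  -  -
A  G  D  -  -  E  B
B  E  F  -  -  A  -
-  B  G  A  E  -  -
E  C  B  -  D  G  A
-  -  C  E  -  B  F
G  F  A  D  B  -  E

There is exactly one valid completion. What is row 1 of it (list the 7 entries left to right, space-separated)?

C D E B A F G

Row 5, column 4: row 5 has {A, D, C, B, E, G} and column 4 has {A, D, B, E}, leaving only F.
Row 2, column 4: row 2 has {A, D, B, E, G} and column 4 has {A, D, B, F, E}, leaving only C.
Row 2, column 5: row 2 has {A, D, C, B, E, G} and column 5 has {D, B, E}, leaving only F.
Row 3, column 4: row 3 has {A, B, F, E} and column 4 has {A, D, C, B, F, E}, leaving only G.
Row 3, column 5: row 3 has {A, B, F, E, G} and column 5 has {D, B, F, E}, leaving only C.
Row 3, column 7: row 3 has {A, C, B, F, E, G} and column 7 has {A, B, F, E}, leaving only D.
Row 4, column 7: row 4 has {A, B, E, G} and column 7 has {A, D, B, F, E}, leaving only C.
Row 1, column 7: row 1 has {D, B, E} and column 7 has {A, D, C, B, F, E}, leaving only G.
Row 1, column 5: row 1 has {D, B, E, G} and column 5 has {D, C, B, F, E}, leaving only A.
Row 6, column 1: row 6 has {C, B, F, E} and column 1 has {A, B, E, G}, leaving only D.
Row 4, column 1: row 4 has {A, C, B, E, G} and column 1 has {A, D, B, E, G}, leaving only F.
Row 1, column 1: row 1 has {A, D, B, E, G} and column 1 has {A, D, B, F, E, G}, leaving only C.
Row 1, column 6: row 1 has {A, D, C, B, E, G} and column 6 has {A, B, E, G}, leaving only F.
So row 1 reads: C D E B A F G.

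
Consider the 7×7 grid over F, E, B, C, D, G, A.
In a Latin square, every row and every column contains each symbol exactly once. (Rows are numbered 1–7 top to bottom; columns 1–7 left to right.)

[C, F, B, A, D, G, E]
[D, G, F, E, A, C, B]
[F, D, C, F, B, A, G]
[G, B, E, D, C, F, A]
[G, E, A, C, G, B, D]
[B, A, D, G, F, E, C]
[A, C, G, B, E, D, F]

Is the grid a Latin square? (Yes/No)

No

Row 5 contains G twice (at columns 1 and 5); row 3 is also not a permutation.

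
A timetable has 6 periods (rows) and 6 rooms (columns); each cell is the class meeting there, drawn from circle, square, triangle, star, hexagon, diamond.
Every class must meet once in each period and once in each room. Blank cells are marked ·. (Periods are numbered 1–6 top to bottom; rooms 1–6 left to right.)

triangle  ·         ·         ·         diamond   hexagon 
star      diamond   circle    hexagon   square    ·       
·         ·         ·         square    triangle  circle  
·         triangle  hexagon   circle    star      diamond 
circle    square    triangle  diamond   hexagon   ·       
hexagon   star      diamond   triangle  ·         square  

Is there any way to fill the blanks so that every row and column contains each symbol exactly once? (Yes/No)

No period or room among the givens repeats a symbol, and propagating forced cells runs into no contradiction.
One valid completion exists (for instance, triangle circle square star diamond hexagon / star diamond circle hexagon square triangle / diamond hexagon star square triangle circle / square triangle hexagon circle star diamond / circle square triangle diamond hexagon star / hexagon star diamond triangle circle square).

Yes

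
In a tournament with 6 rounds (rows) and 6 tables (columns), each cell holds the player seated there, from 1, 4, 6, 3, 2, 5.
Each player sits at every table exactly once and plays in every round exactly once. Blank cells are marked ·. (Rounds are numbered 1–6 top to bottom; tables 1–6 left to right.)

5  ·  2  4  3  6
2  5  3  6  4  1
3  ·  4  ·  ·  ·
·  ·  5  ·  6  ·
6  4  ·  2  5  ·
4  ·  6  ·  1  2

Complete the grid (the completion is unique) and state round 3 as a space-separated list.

Round 3, table 5: round 3 has {4, 3} and table 5 has {1, 4, 6, 3, 5}, leaving only 2.
Round 3, table 6: round 3 has {4, 3, 2} and table 6 has {1, 6, 2}, leaving only 5.
Round 3, table 4: round 3 has {4, 3, 2, 5} and table 4 has {4, 6, 2}, leaving only 1.
Round 3, table 2: round 3 has {1, 4, 3, 2, 5} and table 2 has {4, 5}, leaving only 6.
So round 3 reads: 3 6 4 1 2 5.

3 6 4 1 2 5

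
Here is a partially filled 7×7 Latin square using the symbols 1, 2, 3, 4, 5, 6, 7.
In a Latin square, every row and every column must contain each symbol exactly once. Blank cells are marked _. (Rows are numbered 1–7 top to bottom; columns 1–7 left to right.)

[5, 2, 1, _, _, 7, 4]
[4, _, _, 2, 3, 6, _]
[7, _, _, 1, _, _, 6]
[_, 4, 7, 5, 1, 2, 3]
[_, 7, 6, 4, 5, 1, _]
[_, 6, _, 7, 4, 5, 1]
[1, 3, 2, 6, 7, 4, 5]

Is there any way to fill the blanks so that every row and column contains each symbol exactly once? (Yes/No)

Yes

No row or column among the givens repeats a symbol, and propagating forced cells runs into no contradiction.
One valid completion exists (for instance, 5 2 1 3 6 7 4 / 4 1 5 2 3 6 7 / 7 5 4 1 2 3 6 / 6 4 7 5 1 2 3 / 3 7 6 4 5 1 2 / 2 6 3 7 4 5 1 / 1 3 2 6 7 4 5).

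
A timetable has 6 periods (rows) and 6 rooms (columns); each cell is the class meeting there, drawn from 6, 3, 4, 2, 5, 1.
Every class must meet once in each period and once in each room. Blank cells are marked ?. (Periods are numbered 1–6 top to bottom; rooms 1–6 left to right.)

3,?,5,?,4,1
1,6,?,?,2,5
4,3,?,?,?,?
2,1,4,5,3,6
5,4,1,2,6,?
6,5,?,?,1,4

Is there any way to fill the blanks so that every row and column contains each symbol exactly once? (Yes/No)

No period or room among the givens repeats a symbol, and propagating forced cells runs into no contradiction.
One valid completion exists (for instance, 3 2 5 6 4 1 / 1 6 3 4 2 5 / 4 3 6 1 5 2 / 2 1 4 5 3 6 / 5 4 1 2 6 3 / 6 5 2 3 1 4).

Yes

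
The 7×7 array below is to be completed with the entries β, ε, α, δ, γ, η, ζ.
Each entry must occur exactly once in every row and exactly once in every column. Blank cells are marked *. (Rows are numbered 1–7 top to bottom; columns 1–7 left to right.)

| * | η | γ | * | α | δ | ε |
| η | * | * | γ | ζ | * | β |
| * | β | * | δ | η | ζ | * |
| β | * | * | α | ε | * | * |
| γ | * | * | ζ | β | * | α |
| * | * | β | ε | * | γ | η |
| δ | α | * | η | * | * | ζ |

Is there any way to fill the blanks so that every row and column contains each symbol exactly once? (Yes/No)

No row or column among the givens repeats a symbol, and propagating forced cells runs into no contradiction.
One valid completion exists (for instance, ζ η γ β α δ ε / η ε δ γ ζ α β / ε β α δ η ζ γ / β γ ζ α ε η δ / γ δ η ζ β ε α / α ζ β ε δ γ η / δ α ε η γ β ζ).

Yes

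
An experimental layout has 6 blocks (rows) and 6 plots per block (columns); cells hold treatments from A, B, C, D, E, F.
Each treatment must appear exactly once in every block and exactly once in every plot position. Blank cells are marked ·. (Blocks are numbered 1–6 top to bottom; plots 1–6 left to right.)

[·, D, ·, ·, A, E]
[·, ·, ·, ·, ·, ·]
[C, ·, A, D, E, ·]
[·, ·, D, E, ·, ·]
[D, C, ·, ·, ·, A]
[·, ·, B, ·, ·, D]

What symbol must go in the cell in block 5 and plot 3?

E

Block 5, plot 3 is narrowed to {E, F}.
If it were F, then block 5, plot 5 would be left with no valid symbol.
So block 5, plot 3 must be E.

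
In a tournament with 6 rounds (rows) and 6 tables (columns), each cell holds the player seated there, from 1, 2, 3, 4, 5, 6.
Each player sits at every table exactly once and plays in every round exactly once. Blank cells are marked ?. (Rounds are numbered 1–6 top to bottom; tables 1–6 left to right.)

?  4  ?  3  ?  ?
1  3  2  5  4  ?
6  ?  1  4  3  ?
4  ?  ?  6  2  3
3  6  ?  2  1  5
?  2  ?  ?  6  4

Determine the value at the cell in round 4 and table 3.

Round 4 already has {2, 3, 4, 6} and table 3 already has {1, 2}, so round 4, table 3 must be 5.

5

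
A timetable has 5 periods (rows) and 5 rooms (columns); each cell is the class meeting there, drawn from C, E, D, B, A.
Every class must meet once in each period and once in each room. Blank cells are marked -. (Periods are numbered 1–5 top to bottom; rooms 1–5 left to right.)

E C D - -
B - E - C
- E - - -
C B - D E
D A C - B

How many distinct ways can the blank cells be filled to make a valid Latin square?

Period 1, room 4: eliminating its period and room leaves {B, A}.
Period 1, room 5: eliminating its period and room leaves {A}.
Period 2, room 2: eliminating its period and room leaves {D}.
Period 2, room 4: eliminating its period and room leaves {A}.
Period 3, room 1: eliminating its period and room leaves {A}.
Period 3, room 3: eliminating its period and room leaves {B, A}.
Period 3, room 4: eliminating its period and room leaves {C, B, A}.
Period 3, room 5: eliminating its period and room leaves {D, A}.
Period 4, room 3: eliminating its period and room leaves {A}.
Period 5, room 4: eliminating its period and room leaves {E}.
Only one assignment across all blanks avoids any period or room repeat, giving 1 completion.

1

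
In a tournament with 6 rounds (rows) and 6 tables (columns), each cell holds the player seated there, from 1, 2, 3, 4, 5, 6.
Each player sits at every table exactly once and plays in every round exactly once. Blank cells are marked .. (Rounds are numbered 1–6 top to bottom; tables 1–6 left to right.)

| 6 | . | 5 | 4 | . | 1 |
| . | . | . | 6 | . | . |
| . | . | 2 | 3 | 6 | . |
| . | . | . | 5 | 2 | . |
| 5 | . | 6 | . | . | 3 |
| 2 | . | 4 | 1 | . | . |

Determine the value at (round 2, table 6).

2

Round 1, table 5: round 1 has {1, 4, 5, 6} and table 5 has {2, 6}, leaving only 3.
Round 1, table 2: round 1 has {1, 3, 4, 5, 6} and table 2 has {}, leaving only 2.
Round 5, table 4: round 5 has {3, 5, 6} and table 4 has {1, 3, 4, 5, 6}, leaving only 2.
Round 6, table 5: round 6 has {1, 2, 4} and table 5 has {2, 3, 6}, leaving only 5.
Round 6, table 6: round 6 has {1, 2, 4, 5} and table 6 has {1, 3}, leaving only 6.
Round 4, table 6: round 4 has {2, 5} and table 6 has {1, 3, 6}, leaving only 4.
Round 3, table 6: round 3 has {2, 3, 6} and table 6 has {1, 3, 4, 6}, leaving only 5.
Round 2 already has {6} and table 6 already has {1, 3, 4, 5, 6}, so round 2, table 6 must be 2.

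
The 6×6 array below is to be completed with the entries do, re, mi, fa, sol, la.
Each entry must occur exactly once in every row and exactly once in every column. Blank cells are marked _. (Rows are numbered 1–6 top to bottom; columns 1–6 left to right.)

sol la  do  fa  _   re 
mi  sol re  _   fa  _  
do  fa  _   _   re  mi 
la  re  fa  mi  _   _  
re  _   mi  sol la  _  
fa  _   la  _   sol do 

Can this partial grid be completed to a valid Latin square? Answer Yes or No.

Yes

No row or column among the givens repeats a symbol, and propagating forced cells runs into no contradiction.
One valid completion exists (for instance, sol la do fa mi re / mi sol re do fa la / do fa sol la re mi / la re fa mi do sol / re do mi sol la fa / fa mi la re sol do).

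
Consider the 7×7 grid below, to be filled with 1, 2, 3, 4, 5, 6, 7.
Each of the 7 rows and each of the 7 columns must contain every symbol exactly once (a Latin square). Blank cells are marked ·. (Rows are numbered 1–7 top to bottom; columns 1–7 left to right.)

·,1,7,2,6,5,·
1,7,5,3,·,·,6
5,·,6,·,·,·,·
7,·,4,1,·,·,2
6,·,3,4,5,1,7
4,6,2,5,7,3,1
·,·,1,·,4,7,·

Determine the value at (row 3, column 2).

Row 1, column 1: row 1 has {1, 2, 5, 6, 7} and column 1 has {1, 4, 5, 6, 7}, leaving only 3.
Row 1, column 7: row 1 has {1, 2, 3, 5, 6, 7} and column 7 has {1, 2, 6, 7}, leaving only 4.
Row 2, column 5: row 2 has {1, 3, 5, 6, 7} and column 5 has {4, 5, 6, 7}, leaving only 2.
Row 2, column 6: row 2 has {1, 2, 3, 5, 6, 7} and column 6 has {1, 3, 5, 7}, leaving only 4.
Row 3, column 4: row 3 has {5, 6} and column 4 has {1, 2, 3, 4, 5}, leaving only 7.
Row 3, column 6: row 3 has {5, 6, 7} and column 6 has {1, 3, 4, 5, 7}, leaving only 2.
Row 3, column 7: row 3 has {2, 5, 6, 7} and column 7 has {1, 2, 4, 6, 7}, leaving only 3.
Row 3 already has {2, 3, 5, 6, 7} and column 2 already has {1, 6, 7}, so row 3, column 2 must be 4.

4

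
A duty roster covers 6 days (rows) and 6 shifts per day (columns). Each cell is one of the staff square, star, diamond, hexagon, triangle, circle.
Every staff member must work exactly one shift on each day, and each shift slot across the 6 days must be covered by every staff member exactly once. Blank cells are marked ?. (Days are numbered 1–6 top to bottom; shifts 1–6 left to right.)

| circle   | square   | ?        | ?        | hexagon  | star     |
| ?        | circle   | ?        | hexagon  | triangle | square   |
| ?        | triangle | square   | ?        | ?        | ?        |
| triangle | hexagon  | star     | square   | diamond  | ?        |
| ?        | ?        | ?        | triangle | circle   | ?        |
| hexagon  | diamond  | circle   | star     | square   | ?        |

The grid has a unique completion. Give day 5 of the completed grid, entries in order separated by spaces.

square star hexagon triangle circle diamond

Day 5, shift 2: day 5 has {triangle, circle} and shift 2 has {square, diamond, hexagon, triangle, circle}, leaving only star.
Day 1, shift 4: day 1 has {square, star, hexagon, circle} and shift 4 has {square, star, hexagon, triangle}, leaving only diamond.
Day 1, shift 3: day 1 has {square, star, diamond, hexagon, circle} and shift 3 has {square, star, circle}, leaving only triangle.
Day 2, shift 3: day 2 has {square, hexagon, triangle, circle} and shift 3 has {square, star, triangle, circle}, leaving only diamond.
Day 5, shift 3: day 5 has {star, triangle, circle} and shift 3 has {square, star, diamond, triangle, circle}, leaving only hexagon.
Day 5, shift 6: day 5 has {star, hexagon, triangle, circle} and shift 6 has {square, star}, leaving only diamond.
Day 5, shift 1: day 5 has {star, diamond, hexagon, triangle, circle} and shift 1 has {hexagon, triangle, circle}, leaving only square.
So day 5 reads: square star hexagon triangle circle diamond.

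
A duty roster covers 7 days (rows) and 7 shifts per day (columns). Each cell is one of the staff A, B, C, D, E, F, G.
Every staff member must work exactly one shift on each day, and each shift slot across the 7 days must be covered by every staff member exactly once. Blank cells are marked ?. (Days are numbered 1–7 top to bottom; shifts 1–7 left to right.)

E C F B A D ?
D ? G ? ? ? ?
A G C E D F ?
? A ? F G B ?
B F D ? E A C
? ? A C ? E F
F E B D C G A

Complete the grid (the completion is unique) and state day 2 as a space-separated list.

Day 2, shift 2: day 2 has {D, G} and shift 2 has {A, C, E, F, G}, leaving only B.
Day 2, shift 4: day 2 has {B, D, G} and shift 4 has {B, C, D, E, F}, leaving only A.
Day 2, shift 5: day 2 has {A, B, D, G} and shift 5 has {A, C, D, E, G}, leaving only F.
Day 2, shift 6: day 2 has {A, B, D, F, G} and shift 6 has {A, B, D, E, F, G}, leaving only C.
Day 2, shift 7: day 2 has {A, B, C, D, F, G} and shift 7 has {A, C, F}, leaving only E.
So day 2 reads: D B G A F C E.

D B G A F C E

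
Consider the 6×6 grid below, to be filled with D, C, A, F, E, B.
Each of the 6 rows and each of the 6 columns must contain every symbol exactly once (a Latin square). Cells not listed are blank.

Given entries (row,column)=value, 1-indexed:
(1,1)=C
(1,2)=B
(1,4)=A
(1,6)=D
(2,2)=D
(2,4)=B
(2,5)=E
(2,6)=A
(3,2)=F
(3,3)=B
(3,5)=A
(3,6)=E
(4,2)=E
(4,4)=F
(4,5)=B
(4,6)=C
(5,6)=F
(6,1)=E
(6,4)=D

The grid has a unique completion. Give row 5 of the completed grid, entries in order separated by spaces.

B C A E D F

Row 1, column 5: row 1 has {D, C, A, B} and column 5 has {A, E, B}, leaving only F.
Row 1, column 3: row 1 has {D, C, A, F, B} and column 3 has {B}, leaving only E.
Row 2, column 1: row 2 has {D, A, E, B} and column 1 has {C, E}, leaving only F.
Row 2, column 3: row 2 has {D, A, F, E, B} and column 3 has {E, B}, leaving only C.
Row 3, column 1: row 3 has {A, F, E, B} and column 1 has {C, F, E}, leaving only D.
Row 3, column 4: row 3 has {D, A, F, E, B} and column 4 has {D, A, F, B}, leaving only C.
Row 5, column 4: row 5 has {F} and column 4 has {D, C, A, F, B}, leaving only E.
Row 4, column 1: row 4 has {C, F, E, B} and column 1 has {D, C, F, E}, leaving only A.
Row 5, column 1: row 5 has {F, E} and column 1 has {D, C, A, F, E}, leaving only B.
Row 4, column 3: row 4 has {C, A, F, E, B} and column 3 has {C, E, B}, leaving only D.
Row 5, column 3: row 5 has {F, E, B} and column 3 has {D, C, E, B}, leaving only A.
Row 5, column 2: row 5 has {A, F, E, B} and column 2 has {D, F, E, B}, leaving only C.
Row 5, column 5: row 5 has {C, A, F, E, B} and column 5 has {A, F, E, B}, leaving only D.
So row 5 reads: B C A E D F.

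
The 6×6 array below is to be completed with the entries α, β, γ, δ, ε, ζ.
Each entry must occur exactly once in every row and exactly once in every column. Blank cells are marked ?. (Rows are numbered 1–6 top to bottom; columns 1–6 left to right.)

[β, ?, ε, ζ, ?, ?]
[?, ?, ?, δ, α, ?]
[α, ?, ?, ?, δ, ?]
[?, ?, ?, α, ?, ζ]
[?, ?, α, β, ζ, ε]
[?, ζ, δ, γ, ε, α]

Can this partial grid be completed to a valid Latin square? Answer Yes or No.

No

Row 6, column 1: row 6 together with column 1 already contain {α, β, γ, δ, ε, ζ} — every symbol — so nothing can go there. The grid has no valid completion.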